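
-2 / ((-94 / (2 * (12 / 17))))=24 / 799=0.03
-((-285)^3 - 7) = 23149132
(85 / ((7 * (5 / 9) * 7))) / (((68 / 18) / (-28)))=-162 / 7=-23.14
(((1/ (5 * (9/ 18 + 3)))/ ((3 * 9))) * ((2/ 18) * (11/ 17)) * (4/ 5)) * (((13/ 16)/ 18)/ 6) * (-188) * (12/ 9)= -0.00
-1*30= -30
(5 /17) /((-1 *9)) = -5 /153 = -0.03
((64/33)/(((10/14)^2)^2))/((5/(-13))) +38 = 1921118/103125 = 18.63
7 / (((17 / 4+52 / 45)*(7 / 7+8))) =20 / 139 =0.14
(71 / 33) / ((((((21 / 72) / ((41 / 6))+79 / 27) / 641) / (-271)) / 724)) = -13179853800144 / 144595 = -91150135.21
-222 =-222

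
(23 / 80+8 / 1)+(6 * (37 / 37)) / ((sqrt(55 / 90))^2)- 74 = -49187 / 880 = -55.89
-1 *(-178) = 178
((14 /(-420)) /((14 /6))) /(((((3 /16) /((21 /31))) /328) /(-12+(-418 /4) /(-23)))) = 450016 /3565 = 126.23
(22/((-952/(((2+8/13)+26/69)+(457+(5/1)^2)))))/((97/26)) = -2392709/796467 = -3.00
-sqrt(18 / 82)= -3 * sqrt(41) / 41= -0.47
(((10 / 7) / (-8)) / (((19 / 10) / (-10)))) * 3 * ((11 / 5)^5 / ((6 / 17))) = 2737867 / 6650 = 411.71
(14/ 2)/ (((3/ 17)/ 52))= 6188/ 3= 2062.67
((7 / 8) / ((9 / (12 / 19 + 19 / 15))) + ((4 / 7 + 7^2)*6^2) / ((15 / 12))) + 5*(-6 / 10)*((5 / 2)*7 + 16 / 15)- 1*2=196807153 / 143640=1370.14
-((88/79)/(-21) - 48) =79720/1659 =48.05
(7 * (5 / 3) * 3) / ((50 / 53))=37.10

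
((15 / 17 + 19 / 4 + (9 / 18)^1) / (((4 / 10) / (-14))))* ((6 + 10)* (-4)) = 233520 / 17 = 13736.47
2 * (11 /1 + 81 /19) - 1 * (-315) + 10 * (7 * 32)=49125 /19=2585.53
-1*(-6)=6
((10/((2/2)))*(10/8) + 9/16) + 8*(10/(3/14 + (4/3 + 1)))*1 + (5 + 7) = 96667/1712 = 56.46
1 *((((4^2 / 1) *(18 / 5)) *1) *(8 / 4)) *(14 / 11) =8064 / 55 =146.62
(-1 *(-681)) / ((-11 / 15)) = -10215 / 11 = -928.64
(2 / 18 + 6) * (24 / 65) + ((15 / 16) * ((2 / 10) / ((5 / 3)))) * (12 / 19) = 2.33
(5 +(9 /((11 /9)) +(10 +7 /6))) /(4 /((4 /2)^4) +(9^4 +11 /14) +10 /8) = 10871 /3032238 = 0.00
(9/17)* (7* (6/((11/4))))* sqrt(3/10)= 756* sqrt(30)/935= 4.43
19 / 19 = 1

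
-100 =-100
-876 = -876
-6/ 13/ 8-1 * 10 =-523/ 52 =-10.06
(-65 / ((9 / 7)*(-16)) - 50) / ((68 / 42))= -47215 / 1632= -28.93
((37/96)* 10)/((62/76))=3515/744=4.72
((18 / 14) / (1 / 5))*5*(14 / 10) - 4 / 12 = 134 / 3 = 44.67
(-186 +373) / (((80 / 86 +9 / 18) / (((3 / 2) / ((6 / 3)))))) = 98.06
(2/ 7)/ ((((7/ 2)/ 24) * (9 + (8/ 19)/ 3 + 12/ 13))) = 71136/ 365393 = 0.19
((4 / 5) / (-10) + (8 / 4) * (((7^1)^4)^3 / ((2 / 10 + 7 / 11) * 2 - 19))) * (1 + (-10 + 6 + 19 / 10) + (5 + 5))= -1693827521307192 / 119125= -14218908888.20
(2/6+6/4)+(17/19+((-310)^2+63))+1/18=16444349/171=96165.78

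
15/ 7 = 2.14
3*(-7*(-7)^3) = 7203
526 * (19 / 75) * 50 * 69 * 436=200439664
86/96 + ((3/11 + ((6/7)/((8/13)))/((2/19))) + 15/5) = 64313/3696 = 17.40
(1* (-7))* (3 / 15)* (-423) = 2961 / 5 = 592.20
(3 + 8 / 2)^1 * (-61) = -427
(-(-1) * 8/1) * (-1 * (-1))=8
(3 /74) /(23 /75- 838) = -225 /4649198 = -0.00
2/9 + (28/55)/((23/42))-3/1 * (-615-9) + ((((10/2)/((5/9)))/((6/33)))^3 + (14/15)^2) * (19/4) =116985645749/202400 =577992.32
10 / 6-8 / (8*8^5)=163837 / 98304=1.67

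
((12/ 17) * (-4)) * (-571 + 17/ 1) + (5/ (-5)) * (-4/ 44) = 292529/ 187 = 1564.33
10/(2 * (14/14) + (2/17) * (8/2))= 85/21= 4.05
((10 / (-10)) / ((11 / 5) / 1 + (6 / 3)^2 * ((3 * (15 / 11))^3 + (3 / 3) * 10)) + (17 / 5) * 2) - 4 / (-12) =224957662 / 31550115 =7.13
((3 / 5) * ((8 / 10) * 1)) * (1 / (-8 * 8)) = -3 / 400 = -0.01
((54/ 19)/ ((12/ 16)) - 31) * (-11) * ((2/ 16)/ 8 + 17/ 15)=6272761/ 18240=343.90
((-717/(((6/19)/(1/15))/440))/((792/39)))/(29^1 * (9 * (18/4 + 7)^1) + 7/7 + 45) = -59033/54855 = -1.08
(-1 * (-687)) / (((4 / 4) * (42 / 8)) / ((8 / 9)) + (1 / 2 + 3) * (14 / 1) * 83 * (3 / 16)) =7328 / 8197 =0.89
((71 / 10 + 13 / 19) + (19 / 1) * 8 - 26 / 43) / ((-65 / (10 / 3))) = -433499 / 53105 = -8.16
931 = 931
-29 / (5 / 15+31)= -87 / 94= -0.93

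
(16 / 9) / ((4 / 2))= 8 / 9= 0.89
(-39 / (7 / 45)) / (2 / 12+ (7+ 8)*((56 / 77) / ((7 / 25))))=-115830 / 18077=-6.41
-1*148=-148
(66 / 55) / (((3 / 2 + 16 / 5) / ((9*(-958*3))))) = -310392 / 47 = -6604.09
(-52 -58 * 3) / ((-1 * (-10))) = -113 / 5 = -22.60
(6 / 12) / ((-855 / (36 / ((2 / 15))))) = -3 / 19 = -0.16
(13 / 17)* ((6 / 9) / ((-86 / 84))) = -364 / 731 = -0.50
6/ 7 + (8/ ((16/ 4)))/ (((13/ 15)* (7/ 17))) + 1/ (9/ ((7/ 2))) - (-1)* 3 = 2305/ 234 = 9.85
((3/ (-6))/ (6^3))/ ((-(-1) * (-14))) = 1/ 6048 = 0.00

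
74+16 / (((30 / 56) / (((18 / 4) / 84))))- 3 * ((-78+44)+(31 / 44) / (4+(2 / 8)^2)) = 177.08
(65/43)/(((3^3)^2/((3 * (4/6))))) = 130/31347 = 0.00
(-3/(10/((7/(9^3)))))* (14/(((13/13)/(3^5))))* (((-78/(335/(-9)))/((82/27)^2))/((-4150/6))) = 37614213/11685051250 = 0.00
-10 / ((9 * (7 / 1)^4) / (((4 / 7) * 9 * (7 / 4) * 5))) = -50 / 2401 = -0.02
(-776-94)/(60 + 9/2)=-580/43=-13.49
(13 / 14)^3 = 2197 / 2744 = 0.80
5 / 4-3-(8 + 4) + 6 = -31 / 4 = -7.75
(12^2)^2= 20736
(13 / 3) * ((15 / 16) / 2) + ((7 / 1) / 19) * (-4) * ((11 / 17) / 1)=11139 / 10336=1.08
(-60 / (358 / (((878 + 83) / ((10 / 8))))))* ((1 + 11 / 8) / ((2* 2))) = -54777 / 716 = -76.50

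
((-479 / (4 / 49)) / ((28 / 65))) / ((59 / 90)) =-9807525 / 472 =-20778.65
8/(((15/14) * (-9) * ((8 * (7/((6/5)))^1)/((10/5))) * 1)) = -8/225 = -0.04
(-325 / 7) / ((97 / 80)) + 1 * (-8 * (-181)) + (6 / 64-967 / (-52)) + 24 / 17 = 1429.81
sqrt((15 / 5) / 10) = sqrt(30) / 10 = 0.55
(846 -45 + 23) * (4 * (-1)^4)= 3296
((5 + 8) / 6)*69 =299 / 2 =149.50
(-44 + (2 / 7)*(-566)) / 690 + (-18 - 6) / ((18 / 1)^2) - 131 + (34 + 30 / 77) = -4637417 / 47817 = -96.98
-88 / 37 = -2.38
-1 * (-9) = 9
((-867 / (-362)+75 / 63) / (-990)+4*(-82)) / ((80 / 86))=-106147593971 / 301039200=-352.60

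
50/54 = 25/27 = 0.93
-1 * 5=-5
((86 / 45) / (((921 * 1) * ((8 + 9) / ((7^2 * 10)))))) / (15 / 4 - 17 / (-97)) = 3270064 / 214610499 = 0.02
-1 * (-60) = 60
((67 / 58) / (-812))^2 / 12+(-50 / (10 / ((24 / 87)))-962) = -25641687714935 / 26616398592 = -963.38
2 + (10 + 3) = 15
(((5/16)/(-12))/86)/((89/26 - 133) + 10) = 65/25667904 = 0.00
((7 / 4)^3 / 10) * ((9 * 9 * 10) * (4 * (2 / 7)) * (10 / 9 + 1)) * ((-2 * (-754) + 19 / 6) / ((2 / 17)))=430510227 / 32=13453444.59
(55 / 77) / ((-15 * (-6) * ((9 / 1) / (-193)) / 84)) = -386 / 27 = -14.30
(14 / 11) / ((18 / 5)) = 0.35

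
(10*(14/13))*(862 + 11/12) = 362425/39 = 9292.95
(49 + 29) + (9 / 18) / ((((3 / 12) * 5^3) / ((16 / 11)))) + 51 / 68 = 433253 / 5500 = 78.77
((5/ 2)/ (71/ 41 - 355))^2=42025/ 839145024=0.00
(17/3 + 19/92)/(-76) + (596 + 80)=14178155/20976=675.92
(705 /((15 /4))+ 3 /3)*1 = 189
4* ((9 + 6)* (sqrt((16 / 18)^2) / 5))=32 / 3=10.67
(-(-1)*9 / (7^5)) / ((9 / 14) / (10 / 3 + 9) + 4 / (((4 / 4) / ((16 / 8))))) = 666 / 10014571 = 0.00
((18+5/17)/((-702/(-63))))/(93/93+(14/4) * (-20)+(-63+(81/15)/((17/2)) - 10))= -10885/937248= -0.01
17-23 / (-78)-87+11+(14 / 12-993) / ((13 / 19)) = -19608 / 13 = -1508.31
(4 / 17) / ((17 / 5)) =20 / 289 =0.07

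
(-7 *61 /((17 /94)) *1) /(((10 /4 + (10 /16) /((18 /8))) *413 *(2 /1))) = -25803 /25075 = -1.03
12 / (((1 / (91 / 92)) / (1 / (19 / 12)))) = 3276 / 437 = 7.50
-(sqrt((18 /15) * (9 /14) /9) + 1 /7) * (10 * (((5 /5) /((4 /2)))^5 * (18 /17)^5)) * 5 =-590490 * sqrt(105) /9938999 - 2952450 /9938999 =-0.91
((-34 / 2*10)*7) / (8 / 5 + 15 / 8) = -47600 / 139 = -342.45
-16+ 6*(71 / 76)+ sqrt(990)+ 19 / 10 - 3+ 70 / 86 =-43631 / 4085+ 3*sqrt(110) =20.78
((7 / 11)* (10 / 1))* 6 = 420 / 11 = 38.18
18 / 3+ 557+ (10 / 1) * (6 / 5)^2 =2887 / 5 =577.40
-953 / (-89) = 953 / 89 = 10.71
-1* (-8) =8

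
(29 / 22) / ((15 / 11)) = 29 / 30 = 0.97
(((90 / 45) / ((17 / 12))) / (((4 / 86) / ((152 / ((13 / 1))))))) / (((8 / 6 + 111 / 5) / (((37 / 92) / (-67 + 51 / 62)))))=-674711280 / 7362008797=-0.09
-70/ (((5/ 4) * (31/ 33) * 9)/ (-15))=3080/ 31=99.35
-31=-31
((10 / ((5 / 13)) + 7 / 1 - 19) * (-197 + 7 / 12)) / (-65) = 16499 / 390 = 42.31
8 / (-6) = -4 / 3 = -1.33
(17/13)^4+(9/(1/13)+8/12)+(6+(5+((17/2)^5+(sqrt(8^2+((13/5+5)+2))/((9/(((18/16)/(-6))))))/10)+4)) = 122029378243/2741856 - sqrt(115)/600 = 44506.10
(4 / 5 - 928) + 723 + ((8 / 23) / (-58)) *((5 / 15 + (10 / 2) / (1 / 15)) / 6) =-6131323 / 30015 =-204.28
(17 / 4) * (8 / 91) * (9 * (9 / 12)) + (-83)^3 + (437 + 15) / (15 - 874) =-89391723989 / 156338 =-571785.00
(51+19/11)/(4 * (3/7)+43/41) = 166460/8723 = 19.08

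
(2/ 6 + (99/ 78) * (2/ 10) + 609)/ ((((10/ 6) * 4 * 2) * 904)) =237739/ 4700800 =0.05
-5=-5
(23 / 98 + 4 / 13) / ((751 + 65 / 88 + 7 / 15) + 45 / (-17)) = 7753020 / 10714395419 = 0.00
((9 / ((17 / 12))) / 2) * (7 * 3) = 1134 / 17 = 66.71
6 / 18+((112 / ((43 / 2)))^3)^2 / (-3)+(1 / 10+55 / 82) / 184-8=-795074505541615989 / 119220907104140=-6668.92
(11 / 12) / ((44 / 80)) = 5 / 3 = 1.67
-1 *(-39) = 39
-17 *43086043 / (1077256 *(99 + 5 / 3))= -129258129 / 19137136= -6.75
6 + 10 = 16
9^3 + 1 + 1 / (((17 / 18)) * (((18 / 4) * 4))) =730.06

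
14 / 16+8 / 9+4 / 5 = 2.56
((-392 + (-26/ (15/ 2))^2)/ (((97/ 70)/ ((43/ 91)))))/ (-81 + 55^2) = -459541/ 10441080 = -0.04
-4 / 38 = -2 / 19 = -0.11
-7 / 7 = -1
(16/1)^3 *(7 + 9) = 65536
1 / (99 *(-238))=-1 / 23562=-0.00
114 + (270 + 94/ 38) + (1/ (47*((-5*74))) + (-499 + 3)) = -36188609/ 330410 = -109.53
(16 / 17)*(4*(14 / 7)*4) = 512 / 17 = 30.12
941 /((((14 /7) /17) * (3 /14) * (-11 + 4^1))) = -15997 /3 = -5332.33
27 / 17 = 1.59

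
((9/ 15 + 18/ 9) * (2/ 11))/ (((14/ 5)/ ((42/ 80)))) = 39/ 440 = 0.09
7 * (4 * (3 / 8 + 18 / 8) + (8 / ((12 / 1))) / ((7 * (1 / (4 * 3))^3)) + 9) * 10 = 12885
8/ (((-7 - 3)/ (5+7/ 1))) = -48/ 5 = -9.60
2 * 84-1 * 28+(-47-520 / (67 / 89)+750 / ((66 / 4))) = -407039 / 737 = -552.29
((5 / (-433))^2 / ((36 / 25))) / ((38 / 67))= 41875 / 256484952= 0.00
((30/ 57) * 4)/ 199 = 40/ 3781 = 0.01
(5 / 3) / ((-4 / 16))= -20 / 3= -6.67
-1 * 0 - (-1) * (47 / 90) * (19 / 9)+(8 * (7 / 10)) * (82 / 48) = 4321 / 405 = 10.67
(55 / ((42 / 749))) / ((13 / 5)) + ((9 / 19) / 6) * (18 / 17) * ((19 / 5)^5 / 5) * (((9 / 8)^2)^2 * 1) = 398.46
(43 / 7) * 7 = 43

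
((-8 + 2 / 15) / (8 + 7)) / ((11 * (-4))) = 0.01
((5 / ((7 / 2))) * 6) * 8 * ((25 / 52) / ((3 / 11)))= 11000 / 91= 120.88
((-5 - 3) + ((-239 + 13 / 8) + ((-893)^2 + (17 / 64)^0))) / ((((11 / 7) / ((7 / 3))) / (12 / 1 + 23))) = 41430482.78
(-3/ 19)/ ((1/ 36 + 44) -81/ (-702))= -1404/ 392521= -0.00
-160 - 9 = -169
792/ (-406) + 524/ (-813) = -428320/ 165039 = -2.60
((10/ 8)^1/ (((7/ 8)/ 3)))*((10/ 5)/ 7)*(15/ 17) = 900/ 833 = 1.08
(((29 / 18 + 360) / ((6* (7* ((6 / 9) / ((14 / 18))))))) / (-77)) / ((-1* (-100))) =-6509 / 4989600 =-0.00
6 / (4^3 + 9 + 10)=6 / 83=0.07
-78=-78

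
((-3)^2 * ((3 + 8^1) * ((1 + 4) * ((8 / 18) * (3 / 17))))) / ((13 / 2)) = 1320 / 221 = 5.97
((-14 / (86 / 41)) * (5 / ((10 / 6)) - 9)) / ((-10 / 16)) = -64.07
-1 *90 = -90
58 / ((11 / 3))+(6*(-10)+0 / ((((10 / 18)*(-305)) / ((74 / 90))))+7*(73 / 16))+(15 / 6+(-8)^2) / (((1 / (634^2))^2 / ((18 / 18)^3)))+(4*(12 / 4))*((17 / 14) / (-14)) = 92658960699677685 / 8624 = 10744313624730.71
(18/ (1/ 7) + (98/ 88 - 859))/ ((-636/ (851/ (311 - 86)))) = 27404753/ 6296400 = 4.35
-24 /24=-1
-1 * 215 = -215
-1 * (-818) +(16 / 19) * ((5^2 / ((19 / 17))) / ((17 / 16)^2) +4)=838.05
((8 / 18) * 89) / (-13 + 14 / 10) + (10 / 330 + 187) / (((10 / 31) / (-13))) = -108247196 / 14355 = -7540.73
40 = 40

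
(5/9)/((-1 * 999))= -5/8991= -0.00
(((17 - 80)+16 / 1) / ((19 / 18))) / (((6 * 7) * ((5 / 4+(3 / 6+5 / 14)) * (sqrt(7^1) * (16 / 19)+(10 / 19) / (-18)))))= -730944 * sqrt(7) / 8562493 - 25380 / 8562493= -0.23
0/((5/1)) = 0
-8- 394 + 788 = 386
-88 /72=-11 /9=-1.22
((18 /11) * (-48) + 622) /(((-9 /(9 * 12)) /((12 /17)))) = -860832 /187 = -4603.38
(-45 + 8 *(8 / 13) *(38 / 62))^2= 286252561 / 162409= 1762.54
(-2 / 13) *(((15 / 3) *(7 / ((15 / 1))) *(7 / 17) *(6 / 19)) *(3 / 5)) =-588 / 20995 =-0.03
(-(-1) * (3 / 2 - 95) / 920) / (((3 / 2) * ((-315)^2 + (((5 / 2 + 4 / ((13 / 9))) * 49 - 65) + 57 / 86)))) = -104533 / 153387386400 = -0.00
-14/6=-7/3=-2.33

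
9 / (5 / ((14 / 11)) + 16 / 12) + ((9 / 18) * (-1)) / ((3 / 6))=157 / 221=0.71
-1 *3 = -3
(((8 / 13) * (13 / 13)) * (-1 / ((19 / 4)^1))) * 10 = -320 / 247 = -1.30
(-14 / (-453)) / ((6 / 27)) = 0.14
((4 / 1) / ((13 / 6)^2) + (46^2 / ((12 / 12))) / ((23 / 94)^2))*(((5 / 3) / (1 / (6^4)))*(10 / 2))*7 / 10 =45157996800 / 169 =267207081.66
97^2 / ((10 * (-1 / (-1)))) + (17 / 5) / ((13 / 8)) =122589 / 130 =942.99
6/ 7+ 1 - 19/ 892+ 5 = 42683/ 6244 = 6.84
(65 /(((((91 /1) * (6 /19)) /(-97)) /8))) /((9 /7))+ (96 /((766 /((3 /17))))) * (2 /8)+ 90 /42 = -1677324461 /1230579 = -1363.04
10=10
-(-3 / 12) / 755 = 1 / 3020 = 0.00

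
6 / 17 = 0.35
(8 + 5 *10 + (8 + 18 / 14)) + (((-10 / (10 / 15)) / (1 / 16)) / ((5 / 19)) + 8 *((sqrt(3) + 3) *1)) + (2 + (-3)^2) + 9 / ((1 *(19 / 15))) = -106747 / 133 + 8 *sqrt(3) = -788.75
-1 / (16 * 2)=-1 / 32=-0.03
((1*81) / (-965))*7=-567 / 965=-0.59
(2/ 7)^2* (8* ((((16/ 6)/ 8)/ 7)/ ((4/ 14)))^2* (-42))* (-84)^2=-5376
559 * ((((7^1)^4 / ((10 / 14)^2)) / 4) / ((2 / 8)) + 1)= 65779766 / 25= 2631190.64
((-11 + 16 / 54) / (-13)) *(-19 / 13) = -5491 / 4563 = -1.20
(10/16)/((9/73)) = 365/72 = 5.07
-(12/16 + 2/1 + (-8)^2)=-267/4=-66.75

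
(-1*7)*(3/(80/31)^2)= -20181/6400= -3.15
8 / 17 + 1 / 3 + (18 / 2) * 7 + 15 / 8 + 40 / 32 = 27307 / 408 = 66.93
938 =938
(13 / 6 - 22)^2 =14161 / 36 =393.36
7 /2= 3.50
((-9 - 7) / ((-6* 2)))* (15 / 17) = 20 / 17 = 1.18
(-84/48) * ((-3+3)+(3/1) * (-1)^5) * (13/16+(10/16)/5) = 4.92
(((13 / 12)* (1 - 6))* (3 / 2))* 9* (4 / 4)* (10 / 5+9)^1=-804.38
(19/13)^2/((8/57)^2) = 108.44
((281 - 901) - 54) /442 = -337 /221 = -1.52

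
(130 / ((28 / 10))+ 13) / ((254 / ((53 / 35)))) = 11024 / 31115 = 0.35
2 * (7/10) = 7/5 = 1.40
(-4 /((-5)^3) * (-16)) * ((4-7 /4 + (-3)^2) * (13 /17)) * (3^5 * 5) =-454896 /85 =-5351.72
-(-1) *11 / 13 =11 / 13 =0.85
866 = 866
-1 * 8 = -8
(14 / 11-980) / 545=-10766 / 5995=-1.80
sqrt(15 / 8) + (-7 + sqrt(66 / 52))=-7 + sqrt(858) / 26 + sqrt(30) / 4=-4.50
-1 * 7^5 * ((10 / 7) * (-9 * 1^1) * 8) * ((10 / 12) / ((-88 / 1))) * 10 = -1800750 / 11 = -163704.55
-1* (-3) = 3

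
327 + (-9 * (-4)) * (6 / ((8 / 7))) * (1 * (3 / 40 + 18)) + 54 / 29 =4344243 / 1160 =3745.04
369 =369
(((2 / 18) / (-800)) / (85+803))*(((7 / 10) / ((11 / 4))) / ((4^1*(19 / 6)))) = -7 / 2227104000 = -0.00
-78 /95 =-0.82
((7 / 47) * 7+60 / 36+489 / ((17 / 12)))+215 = 1349237 / 2397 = 562.89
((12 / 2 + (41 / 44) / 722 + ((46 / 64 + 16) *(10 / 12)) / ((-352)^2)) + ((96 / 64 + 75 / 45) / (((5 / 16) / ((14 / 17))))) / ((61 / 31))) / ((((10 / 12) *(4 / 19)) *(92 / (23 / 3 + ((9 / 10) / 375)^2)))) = 5463478717707579403327 / 1122989035520000000000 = 4.87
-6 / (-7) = 6 / 7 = 0.86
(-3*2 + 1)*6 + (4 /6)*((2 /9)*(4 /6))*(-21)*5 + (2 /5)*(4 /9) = -40.19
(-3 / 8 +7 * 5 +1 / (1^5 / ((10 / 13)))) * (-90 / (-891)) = 2045 / 572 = 3.58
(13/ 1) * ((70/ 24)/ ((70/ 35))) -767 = -17953/ 24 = -748.04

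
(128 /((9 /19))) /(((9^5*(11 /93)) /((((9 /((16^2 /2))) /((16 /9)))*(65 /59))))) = 0.00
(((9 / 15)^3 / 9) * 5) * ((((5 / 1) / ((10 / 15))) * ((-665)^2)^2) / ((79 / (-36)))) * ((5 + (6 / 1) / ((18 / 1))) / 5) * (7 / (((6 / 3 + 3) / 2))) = -18924235606080 / 79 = -239547286152.91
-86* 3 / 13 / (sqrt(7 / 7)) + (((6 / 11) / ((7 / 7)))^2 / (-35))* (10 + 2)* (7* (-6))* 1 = -122394 / 7865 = -15.56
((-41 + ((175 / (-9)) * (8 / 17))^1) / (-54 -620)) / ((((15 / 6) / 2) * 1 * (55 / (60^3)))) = 14732160 / 63019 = 233.77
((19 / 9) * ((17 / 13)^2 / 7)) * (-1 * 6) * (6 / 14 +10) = -801686 / 24843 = -32.27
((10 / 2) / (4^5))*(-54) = -135 / 512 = -0.26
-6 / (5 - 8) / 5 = 2 / 5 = 0.40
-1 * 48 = -48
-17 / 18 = -0.94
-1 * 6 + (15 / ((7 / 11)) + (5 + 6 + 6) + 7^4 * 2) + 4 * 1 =33884 / 7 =4840.57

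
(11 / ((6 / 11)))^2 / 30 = 14641 / 1080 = 13.56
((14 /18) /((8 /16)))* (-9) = -14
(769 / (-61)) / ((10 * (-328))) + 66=66.00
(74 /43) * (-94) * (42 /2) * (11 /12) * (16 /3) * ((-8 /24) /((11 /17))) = 3311056 /387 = 8555.70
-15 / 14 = -1.07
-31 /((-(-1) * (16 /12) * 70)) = -93 /280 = -0.33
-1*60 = -60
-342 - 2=-344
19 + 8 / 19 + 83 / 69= 20.62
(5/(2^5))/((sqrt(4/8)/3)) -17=-17+ 15* sqrt(2)/32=-16.34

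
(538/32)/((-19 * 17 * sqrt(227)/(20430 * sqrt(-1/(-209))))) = -12105 * sqrt(47443)/540056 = -4.88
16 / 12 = 1.33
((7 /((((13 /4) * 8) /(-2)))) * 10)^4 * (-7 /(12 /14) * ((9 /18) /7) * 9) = -126052500 /28561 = -4413.45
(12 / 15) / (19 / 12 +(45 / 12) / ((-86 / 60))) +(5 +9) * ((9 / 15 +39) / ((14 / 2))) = 209004 / 2665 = 78.43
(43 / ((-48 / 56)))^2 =2516.69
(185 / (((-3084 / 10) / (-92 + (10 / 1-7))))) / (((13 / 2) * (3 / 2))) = 164650 / 30069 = 5.48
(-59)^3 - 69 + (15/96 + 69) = -6572123/32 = -205378.84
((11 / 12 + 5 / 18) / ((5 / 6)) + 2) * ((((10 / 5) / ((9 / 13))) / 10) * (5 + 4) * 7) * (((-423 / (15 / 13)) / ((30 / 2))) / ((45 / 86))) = -246256829 / 84375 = -2918.60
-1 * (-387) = 387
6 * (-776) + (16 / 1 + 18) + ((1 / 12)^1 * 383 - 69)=-55909 / 12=-4659.08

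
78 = 78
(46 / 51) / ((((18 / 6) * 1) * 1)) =46 / 153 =0.30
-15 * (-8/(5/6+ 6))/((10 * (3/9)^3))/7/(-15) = -648/1435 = -0.45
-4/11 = -0.36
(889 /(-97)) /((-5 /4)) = 3556 /485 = 7.33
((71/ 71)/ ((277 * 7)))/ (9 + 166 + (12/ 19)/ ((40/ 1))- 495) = -190/ 117885383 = -0.00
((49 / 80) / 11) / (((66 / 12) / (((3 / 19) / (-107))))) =-147 / 9839720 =-0.00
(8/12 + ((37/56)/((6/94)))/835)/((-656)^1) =-31753/30674560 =-0.00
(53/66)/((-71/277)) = -14681/4686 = -3.13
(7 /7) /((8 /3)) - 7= -53 /8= -6.62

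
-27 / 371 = -0.07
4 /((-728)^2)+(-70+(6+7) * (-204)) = -360654111 /132496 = -2722.00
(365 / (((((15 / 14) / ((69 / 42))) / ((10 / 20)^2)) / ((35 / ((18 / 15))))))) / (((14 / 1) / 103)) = 4323425 / 144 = 30023.78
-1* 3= -3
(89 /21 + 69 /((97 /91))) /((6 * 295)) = 70246 /1802745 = 0.04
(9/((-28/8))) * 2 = -5.14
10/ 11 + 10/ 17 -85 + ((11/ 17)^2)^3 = -22151579884/ 265513259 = -83.43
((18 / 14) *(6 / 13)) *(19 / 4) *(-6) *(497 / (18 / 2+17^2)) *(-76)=4152222 / 1937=2143.64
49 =49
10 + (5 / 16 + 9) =309 / 16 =19.31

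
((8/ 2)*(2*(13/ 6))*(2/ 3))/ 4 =26/ 9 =2.89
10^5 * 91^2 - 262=828099738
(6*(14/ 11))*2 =168/ 11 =15.27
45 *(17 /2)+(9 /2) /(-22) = 16821 /44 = 382.30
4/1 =4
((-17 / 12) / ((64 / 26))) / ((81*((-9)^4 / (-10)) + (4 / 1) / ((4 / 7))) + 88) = 85 / 7834944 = 0.00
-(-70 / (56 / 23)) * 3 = 345 / 4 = 86.25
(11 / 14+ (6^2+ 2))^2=294849 / 196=1504.33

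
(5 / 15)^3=1 / 27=0.04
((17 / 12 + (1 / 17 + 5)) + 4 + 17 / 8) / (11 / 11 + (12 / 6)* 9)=5141 / 7752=0.66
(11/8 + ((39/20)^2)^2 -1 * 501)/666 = -77626559/106560000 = -0.73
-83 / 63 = -1.32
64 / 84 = 16 / 21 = 0.76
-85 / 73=-1.16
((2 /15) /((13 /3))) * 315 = 126 /13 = 9.69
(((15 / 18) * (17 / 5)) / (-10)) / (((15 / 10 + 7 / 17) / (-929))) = 268481 / 1950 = 137.68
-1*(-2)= 2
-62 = -62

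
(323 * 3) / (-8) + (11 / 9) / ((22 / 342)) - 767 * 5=-3937.12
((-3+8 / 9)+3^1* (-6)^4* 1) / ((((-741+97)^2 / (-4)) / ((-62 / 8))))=1084163 / 3732624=0.29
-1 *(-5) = 5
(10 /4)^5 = 3125 /32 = 97.66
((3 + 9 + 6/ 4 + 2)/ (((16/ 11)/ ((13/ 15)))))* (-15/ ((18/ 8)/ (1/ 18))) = -4433/ 1296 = -3.42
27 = 27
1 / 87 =0.01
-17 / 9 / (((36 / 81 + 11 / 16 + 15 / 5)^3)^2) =-990677827584 / 2610074315515625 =-0.00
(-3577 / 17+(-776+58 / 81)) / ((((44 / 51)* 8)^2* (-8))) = 23074151 / 8921088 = 2.59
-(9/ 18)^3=-1/ 8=-0.12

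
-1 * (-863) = 863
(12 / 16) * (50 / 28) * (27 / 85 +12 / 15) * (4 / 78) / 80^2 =19 / 1584128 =0.00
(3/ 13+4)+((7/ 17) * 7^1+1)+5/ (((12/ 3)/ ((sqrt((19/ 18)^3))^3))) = 651605 * sqrt(38)/ 2519424+1793/ 221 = 9.71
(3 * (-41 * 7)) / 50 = -861 / 50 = -17.22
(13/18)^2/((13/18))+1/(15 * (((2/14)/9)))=443/90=4.92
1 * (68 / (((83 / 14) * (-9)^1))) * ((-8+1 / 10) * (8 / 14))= 5.75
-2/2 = -1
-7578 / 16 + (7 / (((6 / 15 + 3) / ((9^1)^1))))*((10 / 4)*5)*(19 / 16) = -198.58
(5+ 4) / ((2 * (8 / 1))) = 9 / 16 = 0.56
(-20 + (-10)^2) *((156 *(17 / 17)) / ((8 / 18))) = 28080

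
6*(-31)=-186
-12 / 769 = -0.02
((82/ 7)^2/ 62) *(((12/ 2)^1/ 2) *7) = 10086/ 217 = 46.48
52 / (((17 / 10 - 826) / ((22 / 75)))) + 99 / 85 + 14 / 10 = 5352026 / 2101965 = 2.55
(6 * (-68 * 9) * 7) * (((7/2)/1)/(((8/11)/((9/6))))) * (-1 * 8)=1484406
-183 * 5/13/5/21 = -61/91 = -0.67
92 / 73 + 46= 3450 / 73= 47.26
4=4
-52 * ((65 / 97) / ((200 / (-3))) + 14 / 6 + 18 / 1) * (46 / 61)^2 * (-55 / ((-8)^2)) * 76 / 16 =340010343959 / 138599808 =2453.18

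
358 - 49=309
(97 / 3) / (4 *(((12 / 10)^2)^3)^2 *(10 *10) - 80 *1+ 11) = 947265625 / 102464067753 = 0.01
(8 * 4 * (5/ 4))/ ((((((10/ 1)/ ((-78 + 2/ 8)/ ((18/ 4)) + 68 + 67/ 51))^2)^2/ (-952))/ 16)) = -1799938273309149148/ 4029274125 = -446715268.67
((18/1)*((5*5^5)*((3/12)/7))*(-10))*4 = -2812500/7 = -401785.71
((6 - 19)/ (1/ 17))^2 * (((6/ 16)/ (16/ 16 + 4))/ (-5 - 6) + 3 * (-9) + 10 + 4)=-635266.01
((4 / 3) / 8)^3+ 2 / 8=55 / 216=0.25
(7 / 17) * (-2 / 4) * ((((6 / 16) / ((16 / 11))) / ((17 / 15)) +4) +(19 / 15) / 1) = -1255303 / 1109760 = -1.13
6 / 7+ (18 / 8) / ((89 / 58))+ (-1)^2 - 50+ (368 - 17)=379187 / 1246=304.32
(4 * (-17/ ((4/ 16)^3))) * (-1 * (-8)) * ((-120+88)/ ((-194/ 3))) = -1671168/ 97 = -17228.54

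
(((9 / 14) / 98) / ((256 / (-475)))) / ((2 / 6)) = -12825 / 351232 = -0.04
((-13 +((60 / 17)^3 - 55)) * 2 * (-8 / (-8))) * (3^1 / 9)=-236168 / 14739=-16.02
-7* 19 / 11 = -133 / 11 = -12.09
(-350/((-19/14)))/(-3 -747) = -98/285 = -0.34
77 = 77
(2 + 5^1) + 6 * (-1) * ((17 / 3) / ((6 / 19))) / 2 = -281 / 6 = -46.83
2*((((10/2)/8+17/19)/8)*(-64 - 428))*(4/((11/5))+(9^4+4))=-186583005/152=-1227519.77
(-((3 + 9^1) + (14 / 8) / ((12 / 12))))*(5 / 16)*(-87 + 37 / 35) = 2585 / 7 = 369.29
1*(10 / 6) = 5 / 3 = 1.67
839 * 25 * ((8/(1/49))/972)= 2055550/243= 8459.05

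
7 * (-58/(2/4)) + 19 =-793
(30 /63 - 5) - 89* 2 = -182.52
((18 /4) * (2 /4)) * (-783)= -7047 /4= -1761.75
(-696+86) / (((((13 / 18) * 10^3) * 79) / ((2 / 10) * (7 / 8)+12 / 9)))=-0.02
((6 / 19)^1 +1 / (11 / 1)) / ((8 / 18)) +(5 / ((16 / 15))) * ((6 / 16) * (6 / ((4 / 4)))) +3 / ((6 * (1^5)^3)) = 11.96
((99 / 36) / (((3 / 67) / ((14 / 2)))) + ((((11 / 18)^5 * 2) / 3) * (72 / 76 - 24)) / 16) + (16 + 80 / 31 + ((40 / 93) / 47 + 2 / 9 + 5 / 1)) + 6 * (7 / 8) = 96017571147389 / 209235643776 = 458.90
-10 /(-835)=2 /167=0.01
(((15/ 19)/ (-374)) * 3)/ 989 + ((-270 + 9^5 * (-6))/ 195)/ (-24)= 17304282804/ 228404605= 75.76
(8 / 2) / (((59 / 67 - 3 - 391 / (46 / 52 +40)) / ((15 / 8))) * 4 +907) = 1424420 / 314111843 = 0.00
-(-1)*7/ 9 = 7/ 9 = 0.78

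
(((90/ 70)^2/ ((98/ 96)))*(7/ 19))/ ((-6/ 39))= -25272/ 6517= -3.88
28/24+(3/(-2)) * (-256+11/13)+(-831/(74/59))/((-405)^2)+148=27976183141/52597350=531.89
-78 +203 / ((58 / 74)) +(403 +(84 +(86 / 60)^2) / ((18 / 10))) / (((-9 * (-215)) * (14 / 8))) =993646534 / 5485725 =181.13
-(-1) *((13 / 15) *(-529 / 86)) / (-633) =6877 / 816570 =0.01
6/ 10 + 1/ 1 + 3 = 23/ 5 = 4.60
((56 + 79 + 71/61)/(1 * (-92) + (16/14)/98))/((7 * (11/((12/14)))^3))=-112131/1120760564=-0.00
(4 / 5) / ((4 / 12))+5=37 / 5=7.40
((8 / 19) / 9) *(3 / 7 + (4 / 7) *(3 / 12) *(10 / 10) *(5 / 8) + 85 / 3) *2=9694 / 3591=2.70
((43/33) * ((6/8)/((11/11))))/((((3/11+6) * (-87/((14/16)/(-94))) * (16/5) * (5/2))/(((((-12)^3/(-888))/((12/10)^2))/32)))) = 0.00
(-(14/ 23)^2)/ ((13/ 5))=-980/ 6877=-0.14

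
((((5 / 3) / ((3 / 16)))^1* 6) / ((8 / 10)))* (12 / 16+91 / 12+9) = 10400 / 9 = 1155.56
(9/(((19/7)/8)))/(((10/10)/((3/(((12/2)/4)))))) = 1008/19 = 53.05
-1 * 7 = -7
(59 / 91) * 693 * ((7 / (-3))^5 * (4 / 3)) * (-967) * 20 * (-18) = -1687645996960 / 117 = -14424324760.34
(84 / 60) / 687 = 7 / 3435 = 0.00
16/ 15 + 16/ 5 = 4.27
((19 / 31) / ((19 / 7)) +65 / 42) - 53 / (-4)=15.02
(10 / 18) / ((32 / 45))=25 / 32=0.78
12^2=144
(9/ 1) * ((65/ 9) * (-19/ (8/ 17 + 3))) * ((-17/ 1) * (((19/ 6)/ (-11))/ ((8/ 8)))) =-6781385/ 3894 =-1741.50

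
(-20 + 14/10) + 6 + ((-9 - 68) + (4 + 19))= -333/5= -66.60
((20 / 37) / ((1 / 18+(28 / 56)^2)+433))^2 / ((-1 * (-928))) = 16200 / 9660396728501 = 0.00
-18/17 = -1.06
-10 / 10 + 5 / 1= 4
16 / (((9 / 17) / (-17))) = -4624 / 9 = -513.78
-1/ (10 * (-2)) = 1/ 20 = 0.05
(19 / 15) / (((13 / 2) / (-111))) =-1406 / 65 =-21.63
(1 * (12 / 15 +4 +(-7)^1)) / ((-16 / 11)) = 121 / 80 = 1.51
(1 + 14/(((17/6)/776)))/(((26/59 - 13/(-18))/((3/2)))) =103865193/20995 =4947.14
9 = 9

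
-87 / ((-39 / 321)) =9309 / 13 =716.08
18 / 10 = 9 / 5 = 1.80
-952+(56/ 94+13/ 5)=-222969/ 235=-948.80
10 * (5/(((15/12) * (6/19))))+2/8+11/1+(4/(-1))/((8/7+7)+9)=8261/60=137.68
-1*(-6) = 6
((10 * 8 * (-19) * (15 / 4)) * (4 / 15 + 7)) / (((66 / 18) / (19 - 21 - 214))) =26840160 / 11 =2440014.55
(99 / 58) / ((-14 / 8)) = -198 / 203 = -0.98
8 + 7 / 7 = 9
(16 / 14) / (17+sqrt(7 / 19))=646 / 9597 - 2 * sqrt(133) / 9597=0.06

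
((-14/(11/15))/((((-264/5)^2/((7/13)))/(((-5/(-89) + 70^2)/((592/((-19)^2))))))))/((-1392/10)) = 0.08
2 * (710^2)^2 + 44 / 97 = 49298661140044 / 97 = 508233620000.45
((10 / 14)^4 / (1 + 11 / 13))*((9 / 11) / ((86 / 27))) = 658125 / 18170768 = 0.04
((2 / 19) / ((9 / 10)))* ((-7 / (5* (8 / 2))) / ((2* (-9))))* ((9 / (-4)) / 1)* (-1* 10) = 35 / 684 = 0.05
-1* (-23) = 23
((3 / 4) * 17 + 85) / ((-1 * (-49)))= 391 / 196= 1.99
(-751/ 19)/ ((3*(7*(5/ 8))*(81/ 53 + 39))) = -79606/ 1071315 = -0.07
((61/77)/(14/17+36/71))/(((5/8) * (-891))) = -294508/275457105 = -0.00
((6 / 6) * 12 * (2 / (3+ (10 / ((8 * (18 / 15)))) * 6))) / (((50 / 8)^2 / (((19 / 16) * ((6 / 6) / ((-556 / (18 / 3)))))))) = -2736 / 3214375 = -0.00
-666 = -666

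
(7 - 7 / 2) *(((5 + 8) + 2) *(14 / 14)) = 105 / 2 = 52.50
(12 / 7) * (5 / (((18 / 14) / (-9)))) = -60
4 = 4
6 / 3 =2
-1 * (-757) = 757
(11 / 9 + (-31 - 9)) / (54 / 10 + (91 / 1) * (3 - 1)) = -1745 / 8433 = -0.21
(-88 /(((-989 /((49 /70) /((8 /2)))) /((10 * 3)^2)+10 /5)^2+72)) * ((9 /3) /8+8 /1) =-6648075 /814664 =-8.16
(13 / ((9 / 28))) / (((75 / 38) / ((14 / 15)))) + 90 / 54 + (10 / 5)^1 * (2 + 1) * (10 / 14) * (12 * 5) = 19698661 / 70875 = 277.94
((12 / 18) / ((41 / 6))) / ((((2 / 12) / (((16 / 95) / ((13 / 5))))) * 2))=192 / 10127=0.02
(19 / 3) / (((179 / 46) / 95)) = 83030 / 537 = 154.62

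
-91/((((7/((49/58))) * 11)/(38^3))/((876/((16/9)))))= -8611659693/319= -26995798.41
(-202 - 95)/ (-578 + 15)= 297/ 563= 0.53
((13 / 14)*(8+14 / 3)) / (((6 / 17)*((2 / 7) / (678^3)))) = 36352347018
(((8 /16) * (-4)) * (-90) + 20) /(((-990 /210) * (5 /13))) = -3640 /33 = -110.30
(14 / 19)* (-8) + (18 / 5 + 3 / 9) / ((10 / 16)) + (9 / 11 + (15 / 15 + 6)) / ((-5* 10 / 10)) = -1.17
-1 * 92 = -92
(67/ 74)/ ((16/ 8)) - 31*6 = -27461/ 148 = -185.55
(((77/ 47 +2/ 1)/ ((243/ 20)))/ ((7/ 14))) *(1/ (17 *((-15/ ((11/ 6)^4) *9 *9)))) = -278179/ 849242718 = -0.00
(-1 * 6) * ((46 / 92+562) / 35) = -675 / 7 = -96.43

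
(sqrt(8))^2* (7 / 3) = 56 / 3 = 18.67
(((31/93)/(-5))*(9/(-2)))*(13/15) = 13/50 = 0.26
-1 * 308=-308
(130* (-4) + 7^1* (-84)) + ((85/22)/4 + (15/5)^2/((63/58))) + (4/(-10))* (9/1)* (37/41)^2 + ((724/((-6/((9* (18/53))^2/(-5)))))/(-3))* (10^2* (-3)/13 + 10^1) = -22469890265749/189066037160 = -118.85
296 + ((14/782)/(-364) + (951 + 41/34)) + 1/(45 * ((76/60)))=1446596029/1158924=1248.22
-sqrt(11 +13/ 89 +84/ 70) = -sqrt(2444830)/ 445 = -3.51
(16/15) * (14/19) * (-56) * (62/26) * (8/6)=-1555456/11115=-139.94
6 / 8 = 3 / 4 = 0.75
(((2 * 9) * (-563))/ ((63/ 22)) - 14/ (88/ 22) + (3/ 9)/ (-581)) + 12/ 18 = -4115445/ 1162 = -3541.69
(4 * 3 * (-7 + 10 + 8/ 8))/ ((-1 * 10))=-24/ 5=-4.80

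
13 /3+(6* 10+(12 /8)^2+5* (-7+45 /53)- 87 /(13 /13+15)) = 77315 /2544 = 30.39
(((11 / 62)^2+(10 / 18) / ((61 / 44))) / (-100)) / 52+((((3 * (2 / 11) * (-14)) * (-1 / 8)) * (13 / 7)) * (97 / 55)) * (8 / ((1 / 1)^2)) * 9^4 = 217899098215127291 / 1327835995200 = 164100.91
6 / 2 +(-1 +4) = 6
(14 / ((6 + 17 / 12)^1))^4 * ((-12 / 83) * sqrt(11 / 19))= -9559130112 * sqrt(209) / 98944514057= -1.40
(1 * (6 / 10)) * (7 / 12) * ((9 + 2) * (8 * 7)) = 1078 / 5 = 215.60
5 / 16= 0.31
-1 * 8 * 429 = -3432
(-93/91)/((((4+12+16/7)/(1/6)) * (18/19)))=-589/59904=-0.01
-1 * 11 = -11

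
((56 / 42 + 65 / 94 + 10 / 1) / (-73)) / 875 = -3391 / 18012750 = -0.00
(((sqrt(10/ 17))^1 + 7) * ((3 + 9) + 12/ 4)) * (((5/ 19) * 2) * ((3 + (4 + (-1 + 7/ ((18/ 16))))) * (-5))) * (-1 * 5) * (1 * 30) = 1375000 * sqrt(170)/ 323 + 9625000/ 19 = 562082.99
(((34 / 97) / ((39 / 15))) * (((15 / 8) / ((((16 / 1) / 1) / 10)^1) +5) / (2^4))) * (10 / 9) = 167875 / 2905344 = 0.06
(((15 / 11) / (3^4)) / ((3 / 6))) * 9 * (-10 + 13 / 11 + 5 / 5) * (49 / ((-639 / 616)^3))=81405040640 / 782751357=104.00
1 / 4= 0.25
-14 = -14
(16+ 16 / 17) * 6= 1728 / 17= 101.65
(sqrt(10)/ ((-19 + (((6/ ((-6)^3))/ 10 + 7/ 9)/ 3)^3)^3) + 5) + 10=15 - 5159780352000000000 * sqrt(10)/ 35294682071851389615329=15.00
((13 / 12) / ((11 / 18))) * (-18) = -351 / 11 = -31.91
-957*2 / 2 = -957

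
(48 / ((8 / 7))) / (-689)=-42 / 689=-0.06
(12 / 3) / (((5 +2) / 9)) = 36 / 7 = 5.14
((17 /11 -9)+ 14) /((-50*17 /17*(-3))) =12 /275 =0.04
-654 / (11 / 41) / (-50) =13407 / 275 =48.75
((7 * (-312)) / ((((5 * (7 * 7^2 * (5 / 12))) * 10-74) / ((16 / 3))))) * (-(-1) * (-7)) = 489216 / 42431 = 11.53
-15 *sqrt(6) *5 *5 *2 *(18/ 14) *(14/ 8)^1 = -3375 *sqrt(6)/ 2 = -4133.51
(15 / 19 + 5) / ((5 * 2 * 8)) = 0.07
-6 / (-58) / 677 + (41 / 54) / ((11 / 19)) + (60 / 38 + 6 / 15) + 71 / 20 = 15157152011 / 2215780380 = 6.84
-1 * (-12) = 12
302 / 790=151 / 395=0.38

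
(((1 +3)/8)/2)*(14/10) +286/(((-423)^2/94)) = 38089/76140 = 0.50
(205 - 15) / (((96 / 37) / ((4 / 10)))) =703 / 24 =29.29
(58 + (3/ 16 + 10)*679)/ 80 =22321/ 256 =87.19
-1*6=-6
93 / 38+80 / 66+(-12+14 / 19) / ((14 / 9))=-31435 / 8778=-3.58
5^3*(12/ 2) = 750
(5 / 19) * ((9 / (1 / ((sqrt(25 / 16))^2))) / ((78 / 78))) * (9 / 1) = 10125 / 304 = 33.31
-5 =-5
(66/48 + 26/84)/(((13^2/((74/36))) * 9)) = 10471/4599504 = 0.00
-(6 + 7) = -13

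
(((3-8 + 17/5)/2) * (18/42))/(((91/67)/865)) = -139092/637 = -218.35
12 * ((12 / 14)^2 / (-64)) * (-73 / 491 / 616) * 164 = 80811 / 14820344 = 0.01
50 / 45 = 10 / 9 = 1.11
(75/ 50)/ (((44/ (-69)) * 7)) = -0.34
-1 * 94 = -94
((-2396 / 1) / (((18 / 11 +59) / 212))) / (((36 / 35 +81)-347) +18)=48890380 / 1441387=33.92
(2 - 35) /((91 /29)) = -957 /91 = -10.52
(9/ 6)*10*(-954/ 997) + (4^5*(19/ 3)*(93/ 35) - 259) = 591787937/ 34895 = 16959.10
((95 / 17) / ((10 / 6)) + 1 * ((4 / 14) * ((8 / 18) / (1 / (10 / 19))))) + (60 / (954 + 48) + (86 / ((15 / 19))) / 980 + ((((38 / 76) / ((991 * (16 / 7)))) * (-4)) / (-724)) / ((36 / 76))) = 3.59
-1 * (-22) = 22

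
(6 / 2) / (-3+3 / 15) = -1.07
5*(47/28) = 235/28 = 8.39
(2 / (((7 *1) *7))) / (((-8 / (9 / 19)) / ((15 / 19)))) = -135 / 70756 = -0.00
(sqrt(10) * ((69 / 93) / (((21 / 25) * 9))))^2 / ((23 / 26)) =3737500 / 34327881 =0.11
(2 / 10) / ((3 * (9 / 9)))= 1 / 15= 0.07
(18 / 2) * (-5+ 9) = 36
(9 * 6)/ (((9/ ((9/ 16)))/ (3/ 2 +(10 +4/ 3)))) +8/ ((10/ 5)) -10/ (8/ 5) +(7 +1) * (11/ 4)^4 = 15955/ 32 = 498.59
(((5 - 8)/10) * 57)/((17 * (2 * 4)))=-171/1360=-0.13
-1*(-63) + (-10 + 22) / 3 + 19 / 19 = 68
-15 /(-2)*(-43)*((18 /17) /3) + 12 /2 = -1833 /17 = -107.82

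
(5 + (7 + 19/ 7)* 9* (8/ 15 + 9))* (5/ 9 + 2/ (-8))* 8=2049.63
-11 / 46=-0.24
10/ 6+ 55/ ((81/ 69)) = 1310/ 27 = 48.52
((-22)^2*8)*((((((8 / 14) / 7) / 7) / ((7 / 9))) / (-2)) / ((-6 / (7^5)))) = 81312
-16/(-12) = 4/3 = 1.33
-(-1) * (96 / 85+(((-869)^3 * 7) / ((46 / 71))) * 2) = -27722643728497 / 1955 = -14180380423.78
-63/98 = -9/14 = -0.64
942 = 942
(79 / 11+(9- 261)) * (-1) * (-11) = -2693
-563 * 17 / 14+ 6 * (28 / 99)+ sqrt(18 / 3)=-679.50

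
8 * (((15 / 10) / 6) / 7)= 2 / 7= 0.29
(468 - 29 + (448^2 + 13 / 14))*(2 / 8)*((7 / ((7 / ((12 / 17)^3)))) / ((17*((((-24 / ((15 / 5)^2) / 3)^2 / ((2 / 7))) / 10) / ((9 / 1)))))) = 277138116225 / 8185058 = 33859.03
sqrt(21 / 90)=sqrt(210) / 30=0.48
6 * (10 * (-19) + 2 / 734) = -418374 / 367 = -1139.98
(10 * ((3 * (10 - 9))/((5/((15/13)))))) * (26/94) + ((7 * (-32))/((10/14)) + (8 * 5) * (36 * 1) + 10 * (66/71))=18981034/16685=1137.61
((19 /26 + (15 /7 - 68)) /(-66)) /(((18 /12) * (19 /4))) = 2634 /19019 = 0.14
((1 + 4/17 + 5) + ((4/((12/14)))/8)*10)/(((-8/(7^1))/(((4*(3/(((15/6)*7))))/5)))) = -1231/850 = -1.45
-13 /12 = -1.08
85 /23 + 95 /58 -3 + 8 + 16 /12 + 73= 338837 /4002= 84.67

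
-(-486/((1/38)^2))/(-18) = -38988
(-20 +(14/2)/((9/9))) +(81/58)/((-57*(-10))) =-143233/11020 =-13.00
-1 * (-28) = 28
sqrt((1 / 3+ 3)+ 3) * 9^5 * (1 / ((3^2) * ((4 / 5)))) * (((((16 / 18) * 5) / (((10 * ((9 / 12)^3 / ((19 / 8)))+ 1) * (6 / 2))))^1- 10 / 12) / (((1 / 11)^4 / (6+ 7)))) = -263244813975 * sqrt(57) / 1688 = -1177402109.87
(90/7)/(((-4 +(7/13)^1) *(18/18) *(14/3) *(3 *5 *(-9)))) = 0.01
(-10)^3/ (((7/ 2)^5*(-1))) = 32000/ 16807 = 1.90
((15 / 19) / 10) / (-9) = -1 / 114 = -0.01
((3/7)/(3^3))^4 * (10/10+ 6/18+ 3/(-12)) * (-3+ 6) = 13/63011844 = 0.00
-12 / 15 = -4 / 5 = -0.80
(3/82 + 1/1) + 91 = 7547/82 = 92.04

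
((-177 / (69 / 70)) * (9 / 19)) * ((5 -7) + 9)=-260190 / 437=-595.40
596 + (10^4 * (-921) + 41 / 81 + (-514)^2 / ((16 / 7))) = -2946396949 / 324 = -9093817.74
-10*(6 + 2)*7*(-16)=8960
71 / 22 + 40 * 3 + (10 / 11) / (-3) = 8113 / 66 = 122.92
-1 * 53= -53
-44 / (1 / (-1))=44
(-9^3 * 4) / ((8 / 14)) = -5103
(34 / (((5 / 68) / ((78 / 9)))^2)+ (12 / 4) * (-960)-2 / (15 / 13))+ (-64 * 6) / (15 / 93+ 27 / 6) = 469382.62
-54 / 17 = -3.18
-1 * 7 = -7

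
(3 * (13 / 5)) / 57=0.14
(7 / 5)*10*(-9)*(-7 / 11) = 882 / 11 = 80.18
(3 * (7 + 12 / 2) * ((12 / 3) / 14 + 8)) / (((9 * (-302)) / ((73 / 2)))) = -27521 / 6342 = -4.34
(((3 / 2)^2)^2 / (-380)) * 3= -0.04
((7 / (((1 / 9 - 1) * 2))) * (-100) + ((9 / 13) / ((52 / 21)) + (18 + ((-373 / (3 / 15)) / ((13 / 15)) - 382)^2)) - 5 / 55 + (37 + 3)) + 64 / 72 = 107433414877 / 16731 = 6421218.99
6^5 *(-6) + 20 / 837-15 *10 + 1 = -39175765 / 837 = -46804.98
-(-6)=6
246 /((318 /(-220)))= -9020 /53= -170.19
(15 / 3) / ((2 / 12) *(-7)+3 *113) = 30 / 2027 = 0.01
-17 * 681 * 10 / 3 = -38590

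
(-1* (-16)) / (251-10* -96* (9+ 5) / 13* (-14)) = -208 / 184897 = -0.00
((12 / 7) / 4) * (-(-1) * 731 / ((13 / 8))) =17544 / 91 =192.79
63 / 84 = 3 / 4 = 0.75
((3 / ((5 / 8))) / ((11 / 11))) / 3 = 8 / 5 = 1.60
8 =8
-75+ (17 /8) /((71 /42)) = -20943 /284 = -73.74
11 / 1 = 11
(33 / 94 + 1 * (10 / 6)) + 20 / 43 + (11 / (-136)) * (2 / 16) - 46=-287129509 / 6596544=-43.53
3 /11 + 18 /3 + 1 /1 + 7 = 157 /11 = 14.27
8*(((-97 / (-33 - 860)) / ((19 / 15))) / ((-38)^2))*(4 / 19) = 11640 / 116376653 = 0.00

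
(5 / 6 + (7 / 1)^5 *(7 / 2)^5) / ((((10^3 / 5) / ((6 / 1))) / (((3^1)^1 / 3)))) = 847425827 / 3200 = 264820.57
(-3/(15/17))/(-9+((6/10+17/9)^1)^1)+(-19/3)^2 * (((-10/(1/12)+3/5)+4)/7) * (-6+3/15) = 1770140584/461475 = 3835.83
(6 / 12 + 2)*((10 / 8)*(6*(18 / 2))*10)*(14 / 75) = 315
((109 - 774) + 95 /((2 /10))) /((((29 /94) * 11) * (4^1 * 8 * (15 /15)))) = -4465 /2552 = -1.75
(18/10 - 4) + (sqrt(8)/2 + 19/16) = -81/80 + sqrt(2) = 0.40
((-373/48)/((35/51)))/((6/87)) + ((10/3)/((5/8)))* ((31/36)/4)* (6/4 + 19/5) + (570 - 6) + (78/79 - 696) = -690681973/2388960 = -289.11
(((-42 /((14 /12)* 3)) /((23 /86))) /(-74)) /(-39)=-172 /11063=-0.02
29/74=0.39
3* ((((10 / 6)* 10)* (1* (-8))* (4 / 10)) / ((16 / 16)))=-160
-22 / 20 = -11 / 10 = -1.10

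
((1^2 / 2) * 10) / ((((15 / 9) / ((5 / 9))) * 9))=5 / 27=0.19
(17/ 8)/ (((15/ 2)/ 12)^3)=1088/ 125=8.70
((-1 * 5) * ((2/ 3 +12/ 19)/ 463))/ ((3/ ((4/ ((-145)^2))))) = -296/ 332922465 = -0.00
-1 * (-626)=626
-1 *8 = -8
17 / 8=2.12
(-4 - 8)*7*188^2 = -2968896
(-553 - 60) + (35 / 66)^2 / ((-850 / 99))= -917097 / 1496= -613.03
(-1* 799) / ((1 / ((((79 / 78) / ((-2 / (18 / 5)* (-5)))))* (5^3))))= -946815 / 26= -36415.96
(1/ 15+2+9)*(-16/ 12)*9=-664/ 5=-132.80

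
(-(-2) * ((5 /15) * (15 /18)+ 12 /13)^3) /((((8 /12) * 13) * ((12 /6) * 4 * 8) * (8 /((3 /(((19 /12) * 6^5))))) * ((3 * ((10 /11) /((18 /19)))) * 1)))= 244068451 /3694446088519680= 0.00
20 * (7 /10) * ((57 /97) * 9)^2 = 3684366 /9409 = 391.58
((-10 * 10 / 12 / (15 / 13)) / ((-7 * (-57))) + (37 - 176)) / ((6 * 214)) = -249607 / 2305422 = -0.11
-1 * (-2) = 2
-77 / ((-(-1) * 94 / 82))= -3157 / 47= -67.17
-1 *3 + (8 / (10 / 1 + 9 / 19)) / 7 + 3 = 152 / 1393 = 0.11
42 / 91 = 6 / 13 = 0.46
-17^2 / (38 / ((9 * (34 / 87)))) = -14739 / 551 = -26.75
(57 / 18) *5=95 / 6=15.83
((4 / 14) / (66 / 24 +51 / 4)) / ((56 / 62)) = 1 / 49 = 0.02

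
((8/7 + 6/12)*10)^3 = 1520875/343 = 4434.04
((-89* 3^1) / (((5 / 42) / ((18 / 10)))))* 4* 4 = -1614816 / 25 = -64592.64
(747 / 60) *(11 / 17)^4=3645609 / 1670420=2.18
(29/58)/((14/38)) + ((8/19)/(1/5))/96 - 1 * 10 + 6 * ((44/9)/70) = -21817/2660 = -8.20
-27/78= -9/26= -0.35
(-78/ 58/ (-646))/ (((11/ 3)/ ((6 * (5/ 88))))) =1755/ 9067256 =0.00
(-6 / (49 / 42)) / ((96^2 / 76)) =-19 / 448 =-0.04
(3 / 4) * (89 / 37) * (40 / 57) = 890 / 703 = 1.27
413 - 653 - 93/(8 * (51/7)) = -241.60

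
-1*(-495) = 495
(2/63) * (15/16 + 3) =1/8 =0.12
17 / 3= 5.67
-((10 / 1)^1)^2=-100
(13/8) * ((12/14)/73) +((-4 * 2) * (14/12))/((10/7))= -199727/30660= -6.51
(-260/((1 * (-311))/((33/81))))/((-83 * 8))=-715/1393902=-0.00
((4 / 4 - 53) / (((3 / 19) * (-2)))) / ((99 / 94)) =156.35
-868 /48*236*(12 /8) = -12803 /2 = -6401.50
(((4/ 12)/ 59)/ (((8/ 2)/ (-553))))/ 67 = -553/ 47436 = -0.01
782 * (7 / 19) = 5474 / 19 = 288.11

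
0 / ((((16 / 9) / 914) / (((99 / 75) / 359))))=0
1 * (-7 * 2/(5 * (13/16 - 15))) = 224/1135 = 0.20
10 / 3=3.33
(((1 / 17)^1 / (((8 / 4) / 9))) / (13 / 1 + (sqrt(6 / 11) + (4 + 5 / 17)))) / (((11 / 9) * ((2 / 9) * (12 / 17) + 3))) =28917 / 7276142 - 23409 * sqrt(66) / 1120525868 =0.00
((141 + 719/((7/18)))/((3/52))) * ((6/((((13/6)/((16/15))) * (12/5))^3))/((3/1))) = 19017728/31941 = 595.40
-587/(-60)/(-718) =-587/43080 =-0.01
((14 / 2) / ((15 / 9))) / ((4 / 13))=273 / 20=13.65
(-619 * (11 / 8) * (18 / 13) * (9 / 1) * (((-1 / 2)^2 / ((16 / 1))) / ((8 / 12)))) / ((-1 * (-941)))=-1654587 / 6263296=-0.26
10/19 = 0.53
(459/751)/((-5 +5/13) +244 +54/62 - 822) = -184977/176066693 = -0.00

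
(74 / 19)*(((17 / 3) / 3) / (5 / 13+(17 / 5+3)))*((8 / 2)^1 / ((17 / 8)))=153920 / 75411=2.04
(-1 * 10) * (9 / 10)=-9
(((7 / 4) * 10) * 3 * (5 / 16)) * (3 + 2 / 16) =13125 / 256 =51.27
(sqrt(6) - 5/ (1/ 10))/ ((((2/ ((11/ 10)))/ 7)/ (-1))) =385/ 2 - 77 * sqrt(6)/ 20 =183.07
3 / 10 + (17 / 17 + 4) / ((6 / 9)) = 39 / 5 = 7.80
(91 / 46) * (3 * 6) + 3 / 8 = 6621 / 184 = 35.98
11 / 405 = 0.03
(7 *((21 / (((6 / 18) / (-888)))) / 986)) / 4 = -48951 / 493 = -99.29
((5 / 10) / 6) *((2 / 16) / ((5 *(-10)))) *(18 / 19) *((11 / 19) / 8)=-33 / 2310400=-0.00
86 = 86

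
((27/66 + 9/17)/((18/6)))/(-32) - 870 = -10412277/11968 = -870.01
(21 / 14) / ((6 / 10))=5 / 2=2.50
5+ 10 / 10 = 6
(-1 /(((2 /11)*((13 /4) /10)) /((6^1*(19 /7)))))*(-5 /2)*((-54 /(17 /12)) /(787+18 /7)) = -40629600 /1221467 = -33.26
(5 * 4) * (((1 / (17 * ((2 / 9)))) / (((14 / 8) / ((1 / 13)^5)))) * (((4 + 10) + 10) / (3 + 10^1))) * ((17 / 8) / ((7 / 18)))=19440 / 236513641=0.00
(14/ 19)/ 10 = 7/ 95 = 0.07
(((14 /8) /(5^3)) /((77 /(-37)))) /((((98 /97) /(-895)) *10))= 642431 /1078000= 0.60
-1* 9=-9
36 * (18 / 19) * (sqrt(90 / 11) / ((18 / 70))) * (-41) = -309960 * sqrt(110) / 209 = -15554.49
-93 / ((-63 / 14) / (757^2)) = 35529038 / 3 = 11843012.67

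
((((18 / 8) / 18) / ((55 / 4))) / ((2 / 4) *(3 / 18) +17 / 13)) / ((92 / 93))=117 / 17710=0.01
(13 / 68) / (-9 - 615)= -1 / 3264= -0.00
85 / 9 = 9.44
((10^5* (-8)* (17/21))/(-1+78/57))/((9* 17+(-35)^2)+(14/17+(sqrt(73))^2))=-231200000/190953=-1210.77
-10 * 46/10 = -46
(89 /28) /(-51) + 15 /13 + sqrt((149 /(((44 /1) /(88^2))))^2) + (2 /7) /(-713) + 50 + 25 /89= 30952802023387 /1178015748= 26275.37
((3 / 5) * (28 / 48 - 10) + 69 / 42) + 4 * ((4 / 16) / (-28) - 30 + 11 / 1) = -5603 / 70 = -80.04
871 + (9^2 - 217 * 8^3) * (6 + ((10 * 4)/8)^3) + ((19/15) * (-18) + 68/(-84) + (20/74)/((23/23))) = -56500197343/3885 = -14543165.34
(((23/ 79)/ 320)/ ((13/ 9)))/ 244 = 207/ 80188160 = 0.00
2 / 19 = 0.11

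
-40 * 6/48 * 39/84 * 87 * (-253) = 1430715/28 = 51096.96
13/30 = 0.43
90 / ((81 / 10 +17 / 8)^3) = 5760000 / 68417929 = 0.08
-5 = -5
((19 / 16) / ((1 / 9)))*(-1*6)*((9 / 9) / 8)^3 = -513 / 4096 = -0.13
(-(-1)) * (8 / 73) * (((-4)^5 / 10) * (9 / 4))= -9216 / 365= -25.25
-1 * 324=-324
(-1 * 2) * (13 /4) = -13 /2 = -6.50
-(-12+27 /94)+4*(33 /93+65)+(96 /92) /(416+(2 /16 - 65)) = 51421723037 /188264798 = 273.14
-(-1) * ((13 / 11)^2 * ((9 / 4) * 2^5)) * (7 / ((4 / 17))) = 2991.72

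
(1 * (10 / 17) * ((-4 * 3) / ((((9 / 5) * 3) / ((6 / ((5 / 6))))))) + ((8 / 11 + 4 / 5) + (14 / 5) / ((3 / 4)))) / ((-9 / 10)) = 4.61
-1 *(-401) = 401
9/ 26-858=-22299/ 26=-857.65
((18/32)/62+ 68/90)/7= 34133/312480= 0.11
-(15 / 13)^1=-15 / 13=-1.15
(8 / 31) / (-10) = -4 / 155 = -0.03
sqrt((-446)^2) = 446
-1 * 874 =-874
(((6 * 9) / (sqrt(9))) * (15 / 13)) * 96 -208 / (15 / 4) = 377984 / 195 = 1938.38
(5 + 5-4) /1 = 6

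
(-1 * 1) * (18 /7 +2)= -32 /7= -4.57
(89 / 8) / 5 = 89 / 40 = 2.22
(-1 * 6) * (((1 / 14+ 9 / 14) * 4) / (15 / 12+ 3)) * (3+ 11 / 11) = -16.13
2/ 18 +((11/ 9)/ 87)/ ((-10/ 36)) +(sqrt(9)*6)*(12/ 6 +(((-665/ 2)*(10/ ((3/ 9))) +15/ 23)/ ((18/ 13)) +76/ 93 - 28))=-121071874603/ 930465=-130119.75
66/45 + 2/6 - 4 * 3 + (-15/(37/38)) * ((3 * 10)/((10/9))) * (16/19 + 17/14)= -1120884/1295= -865.55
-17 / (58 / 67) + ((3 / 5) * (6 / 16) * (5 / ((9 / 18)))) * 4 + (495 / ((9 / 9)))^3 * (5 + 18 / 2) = 98485347883 / 58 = 1698023239.36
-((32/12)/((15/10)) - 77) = 677/9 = 75.22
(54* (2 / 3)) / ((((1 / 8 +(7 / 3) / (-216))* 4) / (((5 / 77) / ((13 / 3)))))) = 43740 / 37037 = 1.18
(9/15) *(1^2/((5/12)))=36/25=1.44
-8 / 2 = -4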